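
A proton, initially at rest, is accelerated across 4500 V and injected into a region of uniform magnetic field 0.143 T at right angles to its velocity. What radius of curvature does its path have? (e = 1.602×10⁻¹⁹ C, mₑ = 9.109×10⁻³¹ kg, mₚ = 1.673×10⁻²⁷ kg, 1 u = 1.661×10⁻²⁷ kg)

Acceleration: |q|V = ½mv² ⇒ v = √(2|q|V/m) = √(2·1.602×10⁻¹⁹·4500/1.673×10⁻²⁷) ≈ 9.283×10⁵ m/s.
In the field: r = mv/(|q|B) = (1.673×10⁻²⁷)(9.283×10⁵)/((1.602×10⁻¹⁹)(0.143)) ≈ 0.0678 m.

r ≈ 0.0678 m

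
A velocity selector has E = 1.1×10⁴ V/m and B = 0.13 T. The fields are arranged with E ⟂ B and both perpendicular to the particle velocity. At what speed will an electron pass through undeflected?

v = 8.5×10⁴ m/s

For undeflected motion the electric and magnetic forces balance: qE = qvB.
v = E/B = 1.1×10⁴/0.13 = 8.5×10⁴ m/s.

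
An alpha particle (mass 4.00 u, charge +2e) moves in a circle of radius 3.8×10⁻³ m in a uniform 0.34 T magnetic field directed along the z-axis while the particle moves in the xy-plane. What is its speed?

v ≈ 6.2×10⁴ m/s

From |q|vB = mv²/r, v = |q|Br/m.
v = (3.204×10⁻¹⁹)(0.34)(3.8×10⁻³)/6.644×10⁻²⁷ ≈ 6.2×10⁴ m/s.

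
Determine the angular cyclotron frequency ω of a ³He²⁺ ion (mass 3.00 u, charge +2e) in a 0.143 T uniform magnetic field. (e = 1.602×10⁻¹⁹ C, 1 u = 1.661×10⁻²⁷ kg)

ω = |q|B/m.
ω = (3.204×10⁻¹⁹)(0.143)/4.983×10⁻²⁷ ≈ 9.19×10⁶ rad/s.

ω ≈ 9.19×10⁶ rad/s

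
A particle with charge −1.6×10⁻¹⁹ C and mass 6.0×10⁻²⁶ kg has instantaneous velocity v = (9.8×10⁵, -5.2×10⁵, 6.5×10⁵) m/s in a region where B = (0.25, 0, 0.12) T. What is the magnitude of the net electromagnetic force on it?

|F| ≈ 2.42×10⁻¹⁴ N

v×B = (-6.24×10⁴, 4.49×10⁴, 1.30×10⁵) N/C.
F = q v×B = (−1.6×10⁻¹⁹ C)·(-6.24×10⁴, 4.49×10⁴, 1.30×10⁵) = (9.98×10⁻¹⁵, -7.18×10⁻¹⁵, -2.08×10⁻¹⁴) N.
|F| = 2.42×10⁻¹⁴ N.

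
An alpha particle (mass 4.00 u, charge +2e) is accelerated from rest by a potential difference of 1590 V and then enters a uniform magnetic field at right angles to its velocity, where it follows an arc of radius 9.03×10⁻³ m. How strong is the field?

B ≈ 0.899 T

v = √(2|q|V/m) = √(2·3.204×10⁻¹⁹·1590/6.644×10⁻²⁷) ≈ 3.916×10⁵ m/s.
B = mv/(|q|r) = (6.644×10⁻²⁷)(3.916×10⁵)/((3.204×10⁻¹⁹)(9.03×10⁻³)) ≈ 0.899 T.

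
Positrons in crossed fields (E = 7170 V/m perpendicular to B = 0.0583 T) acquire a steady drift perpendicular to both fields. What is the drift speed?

v_d ≈ 1.23×10⁵ m/s

The steady drift has the magnetic force balancing the electric force, so v_d = E/B.
v_d = 7170/0.0583 = 1.23×10⁵ m/s.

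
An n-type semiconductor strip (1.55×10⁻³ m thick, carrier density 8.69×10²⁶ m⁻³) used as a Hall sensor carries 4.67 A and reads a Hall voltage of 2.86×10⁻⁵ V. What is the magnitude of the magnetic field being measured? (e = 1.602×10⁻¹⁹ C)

B ≈ 1.32 T

From V_H = IB/(n e t), B = V_H n e t / I.
B = (2.86×10⁻⁵)(8.69×10²⁶)(1.602×10⁻¹⁹)(1.55×10⁻³)/4.67 ≈ 1.32 T.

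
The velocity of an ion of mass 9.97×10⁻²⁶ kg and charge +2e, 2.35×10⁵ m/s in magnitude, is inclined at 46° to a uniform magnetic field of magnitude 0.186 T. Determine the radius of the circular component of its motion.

r ≈ 0.283 m

v⊥ = v sinθ = 2.35×10⁵·sin46° ≈ 1.690×10⁵ m/s.
r = m v⊥/(|q|B) = (9.97×10⁻²⁶)(1.690×10⁵)/((3.204×10⁻¹⁹)(0.186)) ≈ 0.283 m.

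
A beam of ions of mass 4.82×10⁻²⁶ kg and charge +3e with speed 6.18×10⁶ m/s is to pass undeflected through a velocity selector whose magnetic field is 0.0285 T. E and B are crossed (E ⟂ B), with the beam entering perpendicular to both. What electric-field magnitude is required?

E = 1.76×10⁵ V/m

For straight-line motion qE = qvB, so E = vB.
E = 6.18×10⁶ × 0.0285 = 1.76×10⁵ V/m.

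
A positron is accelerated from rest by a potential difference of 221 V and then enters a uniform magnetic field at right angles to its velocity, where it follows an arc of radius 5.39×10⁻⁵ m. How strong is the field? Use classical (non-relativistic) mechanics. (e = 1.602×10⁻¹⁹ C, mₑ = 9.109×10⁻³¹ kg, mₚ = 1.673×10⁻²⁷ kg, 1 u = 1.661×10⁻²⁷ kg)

v = √(2|q|V/m) = √(2·1.602×10⁻¹⁹·221/9.109×10⁻³¹) ≈ 8.817×10⁶ m/s.
B = mv/(|q|r) = (9.109×10⁻³¹)(8.817×10⁶)/((1.602×10⁻¹⁹)(5.39×10⁻⁵)) ≈ 0.930 T.

B ≈ 0.930 T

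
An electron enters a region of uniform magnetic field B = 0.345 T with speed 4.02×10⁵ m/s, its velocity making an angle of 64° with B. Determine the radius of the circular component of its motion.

r ≈ 5.95×10⁻⁶ m

v⊥ = v sinθ = 4.02×10⁵·sin64° ≈ 3.613×10⁵ m/s.
r = m v⊥/(|q|B) = (9.109×10⁻³¹)(3.613×10⁵)/((1.602×10⁻¹⁹)(0.345)) ≈ 5.95×10⁻⁶ m.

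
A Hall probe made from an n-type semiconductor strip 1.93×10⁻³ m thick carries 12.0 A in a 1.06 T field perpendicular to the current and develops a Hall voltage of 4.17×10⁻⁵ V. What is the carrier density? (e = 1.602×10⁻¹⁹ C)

n ≈ 9.87×10²⁶ m⁻³

From V_H = IB/(n e t), n = IB/(V_H e t).
n = (12.0)(1.06)/((4.17×10⁻⁵)(1.602×10⁻¹⁹)(1.93×10⁻³)) ≈ 9.87×10²⁶ m⁻³.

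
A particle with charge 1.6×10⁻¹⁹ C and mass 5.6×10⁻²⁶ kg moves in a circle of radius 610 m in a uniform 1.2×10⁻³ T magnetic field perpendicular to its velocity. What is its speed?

From |q|vB = mv²/r, v = |q|Br/m.
v = (1.6×10⁻¹⁹)(1.2×10⁻³)(610)/5.6×10⁻²⁶ ≈ 2.1×10⁶ m/s.

v ≈ 2.1×10⁶ m/s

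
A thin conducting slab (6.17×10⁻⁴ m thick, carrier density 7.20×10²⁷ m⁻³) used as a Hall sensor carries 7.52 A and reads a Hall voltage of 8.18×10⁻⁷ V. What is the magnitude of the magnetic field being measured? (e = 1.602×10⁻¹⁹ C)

B ≈ 0.0774 T

From V_H = IB/(n e t), B = V_H n e t / I.
B = (8.18×10⁻⁷)(7.20×10²⁷)(1.602×10⁻¹⁹)(6.17×10⁻⁴)/7.52 ≈ 0.0774 T.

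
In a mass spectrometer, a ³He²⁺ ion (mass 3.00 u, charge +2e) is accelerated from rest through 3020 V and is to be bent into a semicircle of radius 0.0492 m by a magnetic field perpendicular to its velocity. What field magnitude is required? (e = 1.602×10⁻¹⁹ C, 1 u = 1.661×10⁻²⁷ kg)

v = √(2|q|V/m) = √(2·3.204×10⁻¹⁹·3020/4.983×10⁻²⁷) ≈ 6.232×10⁵ m/s.
B = mv/(|q|r) = (4.983×10⁻²⁷)(6.232×10⁵)/((3.204×10⁻¹⁹)(0.0492)) ≈ 0.197 T.

B ≈ 0.197 T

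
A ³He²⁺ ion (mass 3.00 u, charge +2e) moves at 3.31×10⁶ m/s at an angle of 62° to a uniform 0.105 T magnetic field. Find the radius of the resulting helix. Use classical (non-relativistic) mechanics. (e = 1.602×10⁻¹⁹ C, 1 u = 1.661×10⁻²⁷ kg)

r ≈ 0.433 m

v⊥ = v sinθ = 3.31×10⁶·sin62° ≈ 2.923×10⁶ m/s.
r = m v⊥/(|q|B) = (4.983×10⁻²⁷)(2.923×10⁶)/((3.204×10⁻¹⁹)(0.105)) ≈ 0.433 m.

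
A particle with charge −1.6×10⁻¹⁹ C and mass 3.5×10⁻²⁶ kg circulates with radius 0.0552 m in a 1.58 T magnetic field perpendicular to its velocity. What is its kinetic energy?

KE ≈ 1.74×10⁴ eV

v = |q|Br/m, then KE = ½mv² = (qBr)²/(2m).
v = (1.6×10⁻¹⁹)(1.58)(0.0552)/3.5×10⁻²⁶ ≈ 3.987×10⁵ m/s.
KE = ½(3.5×10⁻²⁶)(3.987×10⁵)² ≈ 2.78×10⁻¹⁵ J = 1.74×10⁴ eV.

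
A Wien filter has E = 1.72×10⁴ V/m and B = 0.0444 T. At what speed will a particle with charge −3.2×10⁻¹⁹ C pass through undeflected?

Straight-line motion ⇒ electric and magnetic forces cancel, so E = vB.
v = E/B = 1.72×10⁴/0.0444 = 3.87×10⁵ m/s.
The result is independent of the particle's charge and mass.

v = 3.87×10⁵ m/s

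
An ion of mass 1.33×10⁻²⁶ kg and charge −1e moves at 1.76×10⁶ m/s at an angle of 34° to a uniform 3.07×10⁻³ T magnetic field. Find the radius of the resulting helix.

r ≈ 26.6 m

v⊥ = v sinθ = 1.76×10⁶·sin34° ≈ 9.842×10⁵ m/s.
r = m v⊥/(|q|B) = (1.33×10⁻²⁶)(9.842×10⁵)/((1.602×10⁻¹⁹)(3.07×10⁻³)) ≈ 26.6 m.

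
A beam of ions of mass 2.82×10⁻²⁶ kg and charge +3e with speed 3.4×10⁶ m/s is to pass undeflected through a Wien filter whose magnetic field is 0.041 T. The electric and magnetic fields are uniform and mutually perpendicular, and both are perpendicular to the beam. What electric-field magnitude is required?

E = 1.4×10⁵ V/m

For straight-line motion qE = qvB, so E = vB.
E = 3.4×10⁶ × 0.041 = 1.4×10⁵ V/m.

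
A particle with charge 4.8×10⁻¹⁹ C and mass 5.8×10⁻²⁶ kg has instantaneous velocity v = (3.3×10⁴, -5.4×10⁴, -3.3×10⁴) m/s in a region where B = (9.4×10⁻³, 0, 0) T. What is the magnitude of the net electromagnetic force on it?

v×B = (0, -310, 508) N/C.
F = q v×B = (4.8×10⁻¹⁹ C)·(0, -310, 508) = (0, -1.49×10⁻¹⁶, 2.44×10⁻¹⁶) N.
|F| = 2.86×10⁻¹⁶ N.

|F| ≈ 2.86×10⁻¹⁶ N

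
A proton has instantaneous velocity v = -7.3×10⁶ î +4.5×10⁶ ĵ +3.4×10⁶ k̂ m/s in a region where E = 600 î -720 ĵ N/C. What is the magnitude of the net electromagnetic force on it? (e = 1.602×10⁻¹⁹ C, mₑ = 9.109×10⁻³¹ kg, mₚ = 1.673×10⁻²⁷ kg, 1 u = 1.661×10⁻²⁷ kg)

Only an electric field acts, so F = qE = (1.602×10⁻¹⁹ C)·(600, -720, 0) = (9.61×10⁻¹⁷, -1.15×10⁻¹⁶, 0) N.
|F| = 1.50×10⁻¹⁶ N.

|F| ≈ 1.50×10⁻¹⁶ N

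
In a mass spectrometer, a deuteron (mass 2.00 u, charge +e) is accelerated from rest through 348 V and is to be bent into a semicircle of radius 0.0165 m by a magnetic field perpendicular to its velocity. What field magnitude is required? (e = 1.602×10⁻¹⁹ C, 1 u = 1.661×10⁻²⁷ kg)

B ≈ 0.230 T

v = √(2|q|V/m) = √(2·1.602×10⁻¹⁹·348/3.322×10⁻²⁷) ≈ 1.832×10⁵ m/s.
B = mv/(|q|r) = (3.322×10⁻²⁷)(1.832×10⁵)/((1.602×10⁻¹⁹)(0.0165)) ≈ 0.230 T.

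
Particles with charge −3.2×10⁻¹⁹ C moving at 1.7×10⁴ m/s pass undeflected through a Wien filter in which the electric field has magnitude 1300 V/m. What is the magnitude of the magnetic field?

Balance of forces in the selector: qE = qvB ⇒ B = E/v.
B = 1300/1.7×10⁴ = 0.076 T.

B = 0.076 T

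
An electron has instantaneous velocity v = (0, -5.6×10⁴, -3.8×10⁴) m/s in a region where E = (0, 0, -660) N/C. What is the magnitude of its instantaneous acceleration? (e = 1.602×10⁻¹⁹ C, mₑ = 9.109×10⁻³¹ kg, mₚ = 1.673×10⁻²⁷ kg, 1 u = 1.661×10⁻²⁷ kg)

|a| ≈ 1.16×10¹⁴ m/s²

Only an electric field acts, so F = qE = (−1.602×10⁻¹⁹ C)·(0, 0, -660) = (0, 0, 1.06×10⁻¹⁶) N.
|a| = |F|/m = 1.057×10⁻¹⁶/9.109×10⁻³¹ ≈ 1.16×10¹⁴ m/s².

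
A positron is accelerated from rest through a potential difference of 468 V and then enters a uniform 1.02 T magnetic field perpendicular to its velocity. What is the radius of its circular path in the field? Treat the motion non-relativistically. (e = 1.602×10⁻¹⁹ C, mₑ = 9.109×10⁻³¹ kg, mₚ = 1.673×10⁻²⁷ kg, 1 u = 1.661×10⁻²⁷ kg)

Acceleration: |q|V = ½mv² ⇒ v = √(2|q|V/m) = √(2·1.602×10⁻¹⁹·468/9.109×10⁻³¹) ≈ 1.283×10⁷ m/s.
In the field: r = mv/(|q|B) = (9.109×10⁻³¹)(1.283×10⁷)/((1.602×10⁻¹⁹)(1.02)) ≈ 7.15×10⁻⁵ m.

r ≈ 7.15×10⁻⁵ m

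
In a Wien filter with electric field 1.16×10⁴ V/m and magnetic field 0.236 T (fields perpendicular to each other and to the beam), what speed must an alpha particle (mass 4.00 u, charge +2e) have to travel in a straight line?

v = 4.92×10⁴ m/s

Zero net Lorentz force requires |qE| = |q v×B|, i.e. E = vB.
v = E/B = 1.16×10⁴/0.236 = 4.92×10⁴ m/s.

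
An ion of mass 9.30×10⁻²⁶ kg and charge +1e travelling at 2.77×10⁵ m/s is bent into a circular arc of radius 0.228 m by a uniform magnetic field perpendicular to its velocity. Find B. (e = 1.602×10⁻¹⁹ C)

B ≈ 0.705 T

From |q|vB = mv²/r, B = mv/(|q|r).
B = (9.30×10⁻²⁶)(2.77×10⁵)/((1.602×10⁻¹⁹)(0.228)) ≈ 0.705 T.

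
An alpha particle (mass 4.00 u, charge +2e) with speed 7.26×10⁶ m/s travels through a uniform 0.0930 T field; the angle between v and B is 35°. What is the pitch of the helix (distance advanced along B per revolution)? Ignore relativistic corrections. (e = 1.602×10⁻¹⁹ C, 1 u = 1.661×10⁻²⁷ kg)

v∥ = v cosθ = 7.26×10⁶·cos35° ≈ 5.947×10⁶ m/s.
T = 2πm/(|q|B) = 2π(6.644×10⁻²⁷)/((3.204×10⁻¹⁹)(0.0930)) ≈ 1.401×10⁻⁶ s.
pitch = v∥ T = (5.947×10⁶)(1.401×10⁻⁶) ≈ 8.33 m.

p ≈ 8.33 m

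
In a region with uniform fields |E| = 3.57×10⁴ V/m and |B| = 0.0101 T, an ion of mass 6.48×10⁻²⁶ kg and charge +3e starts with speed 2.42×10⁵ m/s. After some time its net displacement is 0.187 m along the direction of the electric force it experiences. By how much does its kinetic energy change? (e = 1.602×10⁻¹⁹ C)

The magnetic force is always ⟂ v and does no work; only the electric force changes KE.
ΔKE = F_E · d = |q|E d = (4.806×10⁻¹⁹)(3.57×10⁴)(0.187) ≈ 3.21×10⁻¹⁵ J.

ΔKE ≈ 3.21×10⁻¹⁵ J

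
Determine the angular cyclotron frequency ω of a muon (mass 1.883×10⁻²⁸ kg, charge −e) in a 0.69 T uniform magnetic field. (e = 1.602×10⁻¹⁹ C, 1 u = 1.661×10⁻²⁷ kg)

ω = |q|B/m.
ω = (1.602×10⁻¹⁹)(0.69)/1.883×10⁻²⁸ ≈ 5.9×10⁸ rad/s.

ω ≈ 5.9×10⁸ rad/s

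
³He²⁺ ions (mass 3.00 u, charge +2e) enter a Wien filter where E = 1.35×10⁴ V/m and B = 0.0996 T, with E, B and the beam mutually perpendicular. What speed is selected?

v = 1.36×10⁵ m/s

Straight-line motion ⇒ electric and magnetic forces cancel, so E = vB.
v = E/B = 1.35×10⁴/0.0996 = 1.36×10⁵ m/s.
The result is independent of the particle's charge and mass.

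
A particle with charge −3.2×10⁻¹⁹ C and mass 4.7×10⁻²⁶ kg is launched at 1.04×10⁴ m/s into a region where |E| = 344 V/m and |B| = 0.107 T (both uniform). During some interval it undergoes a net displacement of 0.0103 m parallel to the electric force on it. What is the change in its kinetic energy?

The magnetic force is always ⟂ v and does no work; only the electric force changes KE.
ΔKE = F_E · d = |q|E d = (3.2×10⁻¹⁹)(344)(0.0103) ≈ 1.13×10⁻¹⁸ J.

ΔKE ≈ 1.13×10⁻¹⁸ J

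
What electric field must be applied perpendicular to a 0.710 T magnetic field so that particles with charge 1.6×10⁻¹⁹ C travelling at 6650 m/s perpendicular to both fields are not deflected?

For straight-line motion qE = qvB, so E = vB.
E = 6650 × 0.710 = 4720 V/m.

E = 4720 V/m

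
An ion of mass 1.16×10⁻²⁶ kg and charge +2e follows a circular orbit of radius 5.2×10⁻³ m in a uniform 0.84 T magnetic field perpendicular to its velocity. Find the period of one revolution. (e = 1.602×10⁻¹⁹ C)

T ≈ 2.7×10⁻⁷ s

The cyclotron period depends only on m, q, B: T = 2πm/(|q|B).
T = 2π(1.16×10⁻²⁶)/((3.204×10⁻¹⁹)(0.84)) ≈ 2.7×10⁻⁷ s.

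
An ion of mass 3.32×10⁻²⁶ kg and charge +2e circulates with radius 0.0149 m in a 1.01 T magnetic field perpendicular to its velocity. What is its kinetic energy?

KE ≈ 2190 eV

v = |q|Br/m, then KE = ½mv² = (qBr)²/(2m).
v = (3.204×10⁻¹⁹)(1.01)(0.0149)/3.32×10⁻²⁶ ≈ 1.452×10⁵ m/s.
KE = ½(3.32×10⁻²⁶)(1.452×10⁵)² ≈ 3.50×10⁻¹⁶ J = 2190 eV.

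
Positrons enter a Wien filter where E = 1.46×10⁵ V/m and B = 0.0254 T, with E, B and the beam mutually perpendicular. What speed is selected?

v = 5.75×10⁶ m/s

Straight-line motion ⇒ electric and magnetic forces cancel, so E = vB.
v = E/B = 1.46×10⁵/0.0254 = 5.75×10⁶ m/s.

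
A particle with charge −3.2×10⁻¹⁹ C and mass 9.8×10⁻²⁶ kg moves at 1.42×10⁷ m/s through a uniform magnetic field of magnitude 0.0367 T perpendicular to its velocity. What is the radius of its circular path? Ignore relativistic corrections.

r ≈ 118 m

The magnetic force provides the centripetal force: |q|vB = mv²/r.
r = mv/(|q|B) = (9.8×10⁻²⁶)(1.42×10⁷)/((3.2×10⁻¹⁹)(0.0367)) ≈ 118 m.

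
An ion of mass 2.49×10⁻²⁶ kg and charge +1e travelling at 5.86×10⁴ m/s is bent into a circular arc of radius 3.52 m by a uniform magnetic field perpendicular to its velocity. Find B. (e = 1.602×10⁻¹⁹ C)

From |q|vB = mv²/r, B = mv/(|q|r).
B = (2.49×10⁻²⁶)(5.86×10⁴)/((1.602×10⁻¹⁹)(3.52)) ≈ 2.59×10⁻³ T.

B ≈ 2.59×10⁻³ T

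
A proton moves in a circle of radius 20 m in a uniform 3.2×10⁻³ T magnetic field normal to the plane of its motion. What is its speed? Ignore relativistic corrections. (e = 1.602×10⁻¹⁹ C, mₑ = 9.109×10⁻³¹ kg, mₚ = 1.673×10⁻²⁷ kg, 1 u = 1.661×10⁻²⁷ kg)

From |q|vB = mv²/r, v = |q|Br/m.
v = (1.602×10⁻¹⁹)(3.2×10⁻³)(20)/1.673×10⁻²⁷ ≈ 6.1×10⁶ m/s.

v ≈ 6.1×10⁶ m/s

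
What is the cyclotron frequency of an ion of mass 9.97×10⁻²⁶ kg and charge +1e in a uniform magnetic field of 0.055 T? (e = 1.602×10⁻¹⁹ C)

f ≈ 1.4×10⁴ Hz

f = |q|B/(2πm).
f = (1.602×10⁻¹⁹)(0.055)/(2π·9.97×10⁻²⁶) ≈ 1.4×10⁴ Hz.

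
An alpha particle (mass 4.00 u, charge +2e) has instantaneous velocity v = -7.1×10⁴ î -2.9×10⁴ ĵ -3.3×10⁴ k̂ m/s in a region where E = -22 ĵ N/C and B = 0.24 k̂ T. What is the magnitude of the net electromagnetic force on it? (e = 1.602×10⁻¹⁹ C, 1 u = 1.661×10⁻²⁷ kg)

v×B = (-6960, 1.70×10⁴, 0) N/C.
E + v×B = (-6960, 1.70×10⁴, 0) N/C.
F = q(E + v×B) = (3.204×10⁻¹⁹ C)·(-6960, 1.70×10⁴, 0) = (-2.23×10⁻¹⁵, 5.45×10⁻¹⁵, 0) N.
|F| = 5.89×10⁻¹⁵ N.

|F| ≈ 5.89×10⁻¹⁵ N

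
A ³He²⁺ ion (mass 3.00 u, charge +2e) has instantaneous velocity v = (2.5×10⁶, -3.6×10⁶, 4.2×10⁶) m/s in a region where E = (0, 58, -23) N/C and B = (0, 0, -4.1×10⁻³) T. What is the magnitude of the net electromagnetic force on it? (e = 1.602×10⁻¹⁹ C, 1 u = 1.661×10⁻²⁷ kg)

v×B = (1.48×10⁴, 1.02×10⁴, 0) N/C.
E + v×B = (1.48×10⁴, 1.03×10⁴, -23.0) N/C.
F = q(E + v×B) = (3.204×10⁻¹⁹ C)·(1.48×10⁴, 1.03×10⁴, -23.0) = (4.73×10⁻¹⁵, 3.30×10⁻¹⁵, -7.37×10⁻¹⁸) N.
|F| = 5.77×10⁻¹⁵ N.

|F| ≈ 5.77×10⁻¹⁵ N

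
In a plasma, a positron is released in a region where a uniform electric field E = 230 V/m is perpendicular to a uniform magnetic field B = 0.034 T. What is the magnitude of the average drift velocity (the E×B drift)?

v_d ≈ 6800 m/s

The steady drift has the magnetic force balancing the electric force, so v_d = E/B.
v_d = 230/0.034 = 6800 m/s.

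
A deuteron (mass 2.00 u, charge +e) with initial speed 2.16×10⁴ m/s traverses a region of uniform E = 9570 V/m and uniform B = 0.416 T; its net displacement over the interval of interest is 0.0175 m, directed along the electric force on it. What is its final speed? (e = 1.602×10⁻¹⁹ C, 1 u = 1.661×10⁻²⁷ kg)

B does no work; ΔKE = |q|E d.
½mv_f² = ½mv₀² + |q|Ed = ½(3.322×10⁻²⁷)(2.16×10⁴)² + (1.602×10⁻¹⁹)(9570)(0.0175) ≈ 7.750×10⁻¹⁹ J + 2.683×10⁻¹⁷ J ≈ 2.760×10⁻¹⁷ J.
v_f = √(2·2.760×10⁻¹⁷/3.322×10⁻²⁷) ≈ 1.29×10⁵ m/s.

v_f ≈ 1.29×10⁵ m/s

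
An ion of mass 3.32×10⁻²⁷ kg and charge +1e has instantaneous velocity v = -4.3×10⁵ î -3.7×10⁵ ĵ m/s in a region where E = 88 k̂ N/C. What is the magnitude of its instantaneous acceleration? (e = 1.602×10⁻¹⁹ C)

|a| ≈ 4.25×10⁹ m/s²

Only an electric field acts, so F = qE = (1.602×10⁻¹⁹ C)·(0, 0, 88.0) = (0, 0, 1.41×10⁻¹⁷) N.
|a| = |F|/m = 1.410×10⁻¹⁷/3.32×10⁻²⁷ ≈ 4.25×10⁹ m/s².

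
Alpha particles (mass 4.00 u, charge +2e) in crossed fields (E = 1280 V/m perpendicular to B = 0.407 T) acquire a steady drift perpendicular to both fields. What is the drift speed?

The steady drift has the magnetic force balancing the electric force, so v_d = E/B.
v_d = 1280/0.407 = 3140 m/s.

v_d ≈ 3140 m/s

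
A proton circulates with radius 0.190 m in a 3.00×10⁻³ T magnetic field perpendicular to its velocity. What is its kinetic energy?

KE ≈ 2.49×10⁻¹⁸ J

v = |q|Br/m, then KE = ½mv² = (qBr)²/(2m).
v = (1.602×10⁻¹⁹)(3.00×10⁻³)(0.190)/1.673×10⁻²⁷ ≈ 5.458×10⁴ m/s.
KE = ½(1.673×10⁻²⁷)(5.458×10⁴)² ≈ 2.49×10⁻¹⁸ J.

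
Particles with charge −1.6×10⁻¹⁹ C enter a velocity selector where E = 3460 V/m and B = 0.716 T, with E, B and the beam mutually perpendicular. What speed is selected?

v = 4830 m/s

For undeflected motion the electric and magnetic forces balance: qE = qvB.
v = E/B = 3460/0.716 = 4830 m/s.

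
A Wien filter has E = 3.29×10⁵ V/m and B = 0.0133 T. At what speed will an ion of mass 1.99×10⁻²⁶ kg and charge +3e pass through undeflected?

v = 2.47×10⁷ m/s

For undeflected motion the electric and magnetic forces balance: qE = qvB.
v = E/B = 3.29×10⁵/0.0133 = 2.47×10⁷ m/s.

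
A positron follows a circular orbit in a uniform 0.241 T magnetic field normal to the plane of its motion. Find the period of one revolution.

The cyclotron period depends only on m, q, B: T = 2πm/(|q|B).
T = 2π(9.109×10⁻³¹)/((1.602×10⁻¹⁹)(0.241)) ≈ 1.48×10⁻¹⁰ s.

T ≈ 1.48×10⁻¹⁰ s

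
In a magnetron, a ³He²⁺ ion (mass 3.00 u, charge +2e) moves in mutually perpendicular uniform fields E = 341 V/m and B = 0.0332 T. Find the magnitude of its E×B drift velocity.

v_d ≈ 1.03×10⁴ m/s

The steady drift has the magnetic force balancing the electric force, so v_d = E/B.
v_d = 341/0.0332 = 1.03×10⁴ m/s.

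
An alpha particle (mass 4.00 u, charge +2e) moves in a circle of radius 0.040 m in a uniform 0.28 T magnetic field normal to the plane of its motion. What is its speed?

v ≈ 5.4×10⁵ m/s

From |q|vB = mv²/r, v = |q|Br/m.
v = (3.204×10⁻¹⁹)(0.28)(0.040)/6.644×10⁻²⁷ ≈ 5.4×10⁵ m/s.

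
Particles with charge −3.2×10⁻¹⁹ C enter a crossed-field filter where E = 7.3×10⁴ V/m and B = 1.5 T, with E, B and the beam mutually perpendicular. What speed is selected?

For undeflected motion the electric and magnetic forces balance: qE = qvB.
v = E/B = 7.3×10⁴/1.5 = 4.9×10⁴ m/s.
The result is independent of the particle's charge and mass.

v = 4.9×10⁴ m/s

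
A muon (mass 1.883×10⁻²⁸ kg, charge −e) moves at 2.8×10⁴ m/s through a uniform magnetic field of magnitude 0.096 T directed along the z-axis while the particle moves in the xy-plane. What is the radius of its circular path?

r ≈ 3.4×10⁻⁴ m

The magnetic force provides the centripetal force: |q|vB = mv²/r.
r = mv/(|q|B) = (1.883×10⁻²⁸)(2.8×10⁴)/((1.602×10⁻¹⁹)(0.096)) ≈ 3.4×10⁻⁴ m.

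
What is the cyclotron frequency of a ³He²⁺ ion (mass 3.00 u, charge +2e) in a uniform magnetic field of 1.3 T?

f = |q|B/(2πm).
f = (3.204×10⁻¹⁹)(1.3)/(2π·4.983×10⁻²⁷) ≈ 1.3×10⁷ Hz.

f ≈ 1.3×10⁷ Hz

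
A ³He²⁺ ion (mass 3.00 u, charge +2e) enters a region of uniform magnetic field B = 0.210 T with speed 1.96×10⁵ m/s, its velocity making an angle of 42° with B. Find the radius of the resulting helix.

v⊥ = v sinθ = 1.96×10⁵·sin42° ≈ 1.311×10⁵ m/s.
r = m v⊥/(|q|B) = (4.983×10⁻²⁷)(1.311×10⁵)/((3.204×10⁻¹⁹)(0.210)) ≈ 9.71×10⁻³ m.

r ≈ 9.71×10⁻³ m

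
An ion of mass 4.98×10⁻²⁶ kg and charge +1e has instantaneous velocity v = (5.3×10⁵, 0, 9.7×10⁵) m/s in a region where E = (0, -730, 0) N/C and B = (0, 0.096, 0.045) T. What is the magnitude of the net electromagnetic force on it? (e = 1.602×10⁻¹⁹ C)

|F| ≈ 1.74×10⁻¹⁴ N

v×B = (-9.31×10⁴, -2.38×10⁴, 5.09×10⁴) N/C.
E + v×B = (-9.31×10⁴, -2.46×10⁴, 5.09×10⁴) N/C.
F = q(E + v×B) = (1.602×10⁻¹⁹ C)·(-9.31×10⁴, -2.46×10⁴, 5.09×10⁴) = (-1.49×10⁻¹⁴, -3.94×10⁻¹⁵, 8.15×10⁻¹⁵) N.
|F| = 1.74×10⁻¹⁴ N.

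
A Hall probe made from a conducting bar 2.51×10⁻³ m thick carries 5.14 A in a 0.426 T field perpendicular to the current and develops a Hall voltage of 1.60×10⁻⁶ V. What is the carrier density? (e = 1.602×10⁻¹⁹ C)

n ≈ 3.40×10²⁷ m⁻³

From V_H = IB/(n e t), n = IB/(V_H e t).
n = (5.14)(0.426)/((1.60×10⁻⁶)(1.602×10⁻¹⁹)(2.51×10⁻³)) ≈ 3.40×10²⁷ m⁻³.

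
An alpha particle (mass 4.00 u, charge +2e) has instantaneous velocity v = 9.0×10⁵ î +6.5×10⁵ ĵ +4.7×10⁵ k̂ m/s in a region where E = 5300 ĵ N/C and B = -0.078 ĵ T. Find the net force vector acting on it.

F ≈ (1.17×10⁻¹⁴, 1.70×10⁻¹⁵, -2.25×10⁻¹⁴) N

v×B = (3.67×10⁴, 0, -7.02×10⁴) N/C.
E + v×B = (3.67×10⁴, 5300, -7.02×10⁴) N/C.
F = q(E + v×B) = (3.204×10⁻¹⁹ C)·(3.67×10⁴, 5300, -7.02×10⁴) = (1.17×10⁻¹⁴, 1.70×10⁻¹⁵, -2.25×10⁻¹⁴) N.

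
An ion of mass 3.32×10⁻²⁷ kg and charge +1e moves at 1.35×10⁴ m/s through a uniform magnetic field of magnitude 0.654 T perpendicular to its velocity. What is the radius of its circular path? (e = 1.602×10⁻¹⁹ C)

r ≈ 4.28×10⁻⁴ m

The magnetic force provides the centripetal force: |q|vB = mv²/r.
r = mv/(|q|B) = (3.32×10⁻²⁷)(1.35×10⁴)/((1.602×10⁻¹⁹)(0.654)) ≈ 4.28×10⁻⁴ m.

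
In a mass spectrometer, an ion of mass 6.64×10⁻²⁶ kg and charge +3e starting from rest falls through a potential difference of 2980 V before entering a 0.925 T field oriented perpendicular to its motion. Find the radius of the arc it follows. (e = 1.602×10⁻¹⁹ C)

r ≈ 0.0310 m

Acceleration: |q|V = ½mv² ⇒ v = √(2|q|V/m) = √(2·4.806×10⁻¹⁹·2980/6.64×10⁻²⁶) ≈ 2.077×10⁵ m/s.
In the field: r = mv/(|q|B) = (6.64×10⁻²⁶)(2.077×10⁵)/((4.806×10⁻¹⁹)(0.925)) ≈ 0.0310 m.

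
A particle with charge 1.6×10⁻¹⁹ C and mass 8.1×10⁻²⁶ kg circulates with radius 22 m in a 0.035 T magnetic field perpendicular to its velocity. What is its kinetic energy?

KE ≈ 9.4×10⁻¹⁴ J

v = |q|Br/m, then KE = ½mv² = (qBr)²/(2m).
v = (1.6×10⁻¹⁹)(0.035)(22)/8.1×10⁻²⁶ ≈ 1.521×10⁶ m/s.
KE = ½(8.1×10⁻²⁶)(1.521×10⁶)² ≈ 9.4×10⁻¹⁴ J.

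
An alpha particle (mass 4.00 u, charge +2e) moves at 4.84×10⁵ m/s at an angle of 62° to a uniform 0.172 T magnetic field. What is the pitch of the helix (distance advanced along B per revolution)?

p ≈ 0.172 m

v∥ = v cosθ = 4.84×10⁵·cos62° ≈ 2.272×10⁵ m/s.
T = 2πm/(|q|B) = 2π(6.644×10⁻²⁷)/((3.204×10⁻¹⁹)(0.172)) ≈ 7.575×10⁻⁷ s.
pitch = v∥ T = (2.272×10⁵)(7.575×10⁻⁷) ≈ 0.172 m.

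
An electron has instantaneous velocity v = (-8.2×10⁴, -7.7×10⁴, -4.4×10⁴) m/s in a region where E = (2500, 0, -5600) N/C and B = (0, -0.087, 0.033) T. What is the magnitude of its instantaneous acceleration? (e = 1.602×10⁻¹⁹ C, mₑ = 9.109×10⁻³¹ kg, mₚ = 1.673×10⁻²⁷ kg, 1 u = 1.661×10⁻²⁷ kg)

|a| ≈ 8.73×10¹⁴ m/s²

v×B = (-6370, 2710, 7130) N/C.
E + v×B = (-3870, 2710, 1530) N/C.
F = q(E + v×B) = (−1.602×10⁻¹⁹ C)·(-3870, 2710, 1530) = (6.20×10⁻¹⁶, -4.34×10⁻¹⁶, -2.46×10⁻¹⁶) N.
|a| = |F|/m = 7.953×10⁻¹⁶/9.109×10⁻³¹ ≈ 8.73×10¹⁴ m/s².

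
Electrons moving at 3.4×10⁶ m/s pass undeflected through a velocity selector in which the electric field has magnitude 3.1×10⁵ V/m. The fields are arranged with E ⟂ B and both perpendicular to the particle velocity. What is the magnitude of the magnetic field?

Balance of forces in the selector: qE = qvB ⇒ B = E/v.
B = 3.1×10⁵/3.4×10⁶ = 0.091 T.

B = 0.091 T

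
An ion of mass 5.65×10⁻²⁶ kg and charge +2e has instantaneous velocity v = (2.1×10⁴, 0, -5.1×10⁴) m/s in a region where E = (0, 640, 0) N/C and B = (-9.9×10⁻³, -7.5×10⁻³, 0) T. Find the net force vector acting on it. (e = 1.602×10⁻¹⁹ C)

F ≈ (-1.23×10⁻¹⁶, 3.67×10⁻¹⁶, -5.05×10⁻¹⁷) N

v×B = (-382, 505, -158) N/C.
E + v×B = (-382, 1140, -158) N/C.
F = q(E + v×B) = (3.204×10⁻¹⁹ C)·(-382, 1140, -158) = (-1.23×10⁻¹⁶, 3.67×10⁻¹⁶, -5.05×10⁻¹⁷) N.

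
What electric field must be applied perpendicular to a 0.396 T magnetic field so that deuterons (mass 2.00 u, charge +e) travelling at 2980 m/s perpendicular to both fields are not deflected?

E = 1180 V/m

For straight-line motion qE = qvB, so E = vB.
E = 2980 × 0.396 = 1180 V/m.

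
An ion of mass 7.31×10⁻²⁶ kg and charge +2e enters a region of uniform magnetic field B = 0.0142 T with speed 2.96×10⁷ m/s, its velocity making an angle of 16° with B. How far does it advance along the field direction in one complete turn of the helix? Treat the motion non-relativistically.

v∥ = v cosθ = 2.96×10⁷·cos16° ≈ 2.845×10⁷ m/s.
T = 2πm/(|q|B) = 2π(7.31×10⁻²⁶)/((3.204×10⁻¹⁹)(0.0142)) ≈ 1.010×10⁻⁴ s.
pitch = v∥ T = (2.845×10⁷)(1.010×10⁻⁴) ≈ 2870 m.

p ≈ 2870 m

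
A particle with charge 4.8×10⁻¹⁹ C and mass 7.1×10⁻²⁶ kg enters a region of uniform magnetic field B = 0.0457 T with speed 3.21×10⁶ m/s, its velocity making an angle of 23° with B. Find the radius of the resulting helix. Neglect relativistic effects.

v⊥ = v sinθ = 3.21×10⁶·sin23° ≈ 1.254×10⁶ m/s.
r = m v⊥/(|q|B) = (7.1×10⁻²⁶)(1.254×10⁶)/((4.8×10⁻¹⁹)(0.0457)) ≈ 4.06 m.

r ≈ 4.06 m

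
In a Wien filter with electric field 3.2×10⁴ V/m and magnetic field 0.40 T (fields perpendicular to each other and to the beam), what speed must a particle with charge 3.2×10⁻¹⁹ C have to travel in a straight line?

v = 8.0×10⁴ m/s

Straight-line motion ⇒ electric and magnetic forces cancel, so E = vB.
v = E/B = 3.2×10⁴/0.40 = 8.0×10⁴ m/s.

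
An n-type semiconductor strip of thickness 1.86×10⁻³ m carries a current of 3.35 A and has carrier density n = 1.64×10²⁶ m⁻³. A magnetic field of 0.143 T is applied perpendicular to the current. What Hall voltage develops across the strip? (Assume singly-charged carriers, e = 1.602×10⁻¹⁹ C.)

V_H ≈ 9.80×10⁻⁶ V

V_H = IB/(n e t).
V_H = (3.35)(0.143)/((1.64×10²⁶)(1.602×10⁻¹⁹)(1.86×10⁻³)) ≈ 9.80×10⁻⁶ V.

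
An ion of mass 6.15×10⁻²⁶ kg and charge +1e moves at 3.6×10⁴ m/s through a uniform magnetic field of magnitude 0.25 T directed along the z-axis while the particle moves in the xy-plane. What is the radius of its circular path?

The magnetic force provides the centripetal force: |q|vB = mv²/r.
r = mv/(|q|B) = (6.15×10⁻²⁶)(3.6×10⁴)/((1.602×10⁻¹⁹)(0.25)) ≈ 0.055 m.

r ≈ 0.055 m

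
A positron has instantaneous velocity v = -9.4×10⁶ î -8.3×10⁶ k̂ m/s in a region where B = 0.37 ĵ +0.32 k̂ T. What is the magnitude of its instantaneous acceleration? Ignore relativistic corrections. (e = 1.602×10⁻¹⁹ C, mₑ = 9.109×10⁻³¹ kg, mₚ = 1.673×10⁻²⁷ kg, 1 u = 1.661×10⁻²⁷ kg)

|a| ≈ 9.72×10¹⁷ m/s²

v×B = (3.07×10⁶, 3.01×10⁶, -3.48×10⁶) N/C.
F = q v×B = (1.602×10⁻¹⁹ C)·(3.07×10⁶, 3.01×10⁶, -3.48×10⁶) = (4.92×10⁻¹³, 4.82×10⁻¹³, -5.57×10⁻¹³) N.
|a| = |F|/m = 8.858×10⁻¹³/9.109×10⁻³¹ ≈ 9.72×10¹⁷ m/s².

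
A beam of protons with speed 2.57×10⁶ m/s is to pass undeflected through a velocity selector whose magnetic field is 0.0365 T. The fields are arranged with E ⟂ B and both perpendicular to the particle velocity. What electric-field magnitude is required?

For straight-line motion qE = qvB, so E = vB.
E = 2.57×10⁶ × 0.0365 = 9.38×10⁴ V/m.

E = 9.38×10⁴ V/m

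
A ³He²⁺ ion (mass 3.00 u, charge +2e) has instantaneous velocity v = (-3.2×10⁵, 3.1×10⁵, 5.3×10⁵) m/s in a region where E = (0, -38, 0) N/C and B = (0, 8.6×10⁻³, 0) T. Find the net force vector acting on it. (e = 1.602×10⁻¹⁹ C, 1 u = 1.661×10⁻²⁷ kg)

F ≈ (-1.46×10⁻¹⁵, -1.22×10⁻¹⁷, -8.82×10⁻¹⁶) N

v×B = (-4560, 0, -2750) N/C.
E + v×B = (-4560, -38.0, -2750) N/C.
F = q(E + v×B) = (3.204×10⁻¹⁹ C)·(-4560, -38.0, -2750) = (-1.46×10⁻¹⁵, -1.22×10⁻¹⁷, -8.82×10⁻¹⁶) N.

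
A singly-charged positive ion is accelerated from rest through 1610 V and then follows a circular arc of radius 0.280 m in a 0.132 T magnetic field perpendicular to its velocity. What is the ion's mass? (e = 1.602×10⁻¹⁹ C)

m ≈ 6.80×10⁻²⁶ kg

Combine |q|V = ½mv² and r = mv/(|q|B): eliminate v to get m = qB²r²/(2V).
m = (1.602×10⁻¹⁹)(0.132)²(0.280)²/(2·1610) ≈ 6.80×10⁻²⁶ kg.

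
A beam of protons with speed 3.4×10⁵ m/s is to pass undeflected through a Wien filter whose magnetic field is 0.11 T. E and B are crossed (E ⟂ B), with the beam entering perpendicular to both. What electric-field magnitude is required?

For straight-line motion qE = qvB, so E = vB.
E = 3.4×10⁵ × 0.11 = 3.7×10⁴ V/m.

E = 3.7×10⁴ V/m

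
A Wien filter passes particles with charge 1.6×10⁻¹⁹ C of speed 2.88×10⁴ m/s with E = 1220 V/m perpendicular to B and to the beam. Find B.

B = 0.0424 T

Balance of forces in the selector: qE = qvB ⇒ B = E/v.
B = 1220/2.88×10⁴ = 0.0424 T.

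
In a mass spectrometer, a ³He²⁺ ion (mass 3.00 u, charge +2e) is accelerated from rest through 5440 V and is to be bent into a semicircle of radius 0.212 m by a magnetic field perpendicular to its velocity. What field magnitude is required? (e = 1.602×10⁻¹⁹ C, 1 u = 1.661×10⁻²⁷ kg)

B ≈ 0.0614 T

v = √(2|q|V/m) = √(2·3.204×10⁻¹⁹·5440/4.983×10⁻²⁷) ≈ 8.364×10⁵ m/s.
B = mv/(|q|r) = (4.983×10⁻²⁷)(8.364×10⁵)/((3.204×10⁻¹⁹)(0.212)) ≈ 0.0614 T.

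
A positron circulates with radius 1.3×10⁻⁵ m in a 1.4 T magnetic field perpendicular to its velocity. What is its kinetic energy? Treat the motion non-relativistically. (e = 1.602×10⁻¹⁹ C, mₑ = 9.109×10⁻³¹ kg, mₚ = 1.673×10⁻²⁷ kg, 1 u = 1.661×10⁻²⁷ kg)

v = |q|Br/m, then KE = ½mv² = (qBr)²/(2m).
v = (1.602×10⁻¹⁹)(1.4)(1.3×10⁻⁵)/9.109×10⁻³¹ ≈ 3.201×10⁶ m/s.
KE = ½(9.109×10⁻³¹)(3.201×10⁶)² ≈ 4.7×10⁻¹⁸ J = 29 eV.

KE ≈ 29 eV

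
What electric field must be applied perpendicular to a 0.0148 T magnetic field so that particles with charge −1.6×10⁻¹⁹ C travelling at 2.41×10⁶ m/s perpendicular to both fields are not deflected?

For straight-line motion qE = qvB, so E = vB.
E = 2.41×10⁶ × 0.0148 = 3.57×10⁴ V/m.

E = 3.57×10⁴ V/m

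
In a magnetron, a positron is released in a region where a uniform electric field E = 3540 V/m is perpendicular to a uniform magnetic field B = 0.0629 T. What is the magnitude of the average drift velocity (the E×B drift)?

The steady drift has the magnetic force balancing the electric force, so v_d = E/B.
v_d = 3540/0.0629 = 5.63×10⁴ m/s.

v_d ≈ 5.63×10⁴ m/s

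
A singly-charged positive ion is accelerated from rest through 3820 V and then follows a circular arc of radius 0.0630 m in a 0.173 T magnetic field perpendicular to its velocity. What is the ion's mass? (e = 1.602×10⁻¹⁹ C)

Combine |q|V = ½mv² and r = mv/(|q|B): eliminate v to get m = qB²r²/(2V).
m = (1.602×10⁻¹⁹)(0.173)²(0.0630)²/(2·3820) ≈ 2.49×10⁻²⁷ kg.

m ≈ 2.49×10⁻²⁷ kg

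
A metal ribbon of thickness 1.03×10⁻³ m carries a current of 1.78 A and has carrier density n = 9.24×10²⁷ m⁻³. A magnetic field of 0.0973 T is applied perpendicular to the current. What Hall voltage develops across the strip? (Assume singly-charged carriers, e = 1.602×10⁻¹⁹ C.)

V_H = IB/(n e t).
V_H = (1.78)(0.0973)/((9.24×10²⁷)(1.602×10⁻¹⁹)(1.03×10⁻³)) ≈ 1.14×10⁻⁷ V.

V_H ≈ 1.14×10⁻⁷ V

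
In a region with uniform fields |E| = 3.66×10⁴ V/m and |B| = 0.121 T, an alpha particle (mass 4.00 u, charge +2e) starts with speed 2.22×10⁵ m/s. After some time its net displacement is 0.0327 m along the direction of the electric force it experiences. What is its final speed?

v_f ≈ 4.06×10⁵ m/s

B does no work; ΔKE = |q|E d.
½mv_f² = ½mv₀² + |q|Ed = ½(6.644×10⁻²⁷)(2.22×10⁵)² + (3.204×10⁻¹⁹)(3.66×10⁴)(0.0327) ≈ 1.637×10⁻¹⁶ J + 3.835×10⁻¹⁶ J ≈ 5.472×10⁻¹⁶ J.
v_f = √(2·5.472×10⁻¹⁶/6.644×10⁻²⁷) ≈ 4.06×10⁵ m/s.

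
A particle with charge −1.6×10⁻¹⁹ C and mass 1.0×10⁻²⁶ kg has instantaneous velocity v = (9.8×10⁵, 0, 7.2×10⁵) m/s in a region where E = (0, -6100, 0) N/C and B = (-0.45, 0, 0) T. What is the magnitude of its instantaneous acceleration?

|a| ≈ 5.28×10¹² m/s²

v×B = (0, -3.24×10⁵, 0) N/C.
E + v×B = (0, -3.30×10⁵, 0) N/C.
F = q(E + v×B) = (−1.6×10⁻¹⁹ C)·(0, -3.30×10⁵, 0) = (0, 5.28×10⁻¹⁴, 0) N.
|a| = |F|/m = 5.282×10⁻¹⁴/1.0×10⁻²⁶ ≈ 5.28×10¹² m/s².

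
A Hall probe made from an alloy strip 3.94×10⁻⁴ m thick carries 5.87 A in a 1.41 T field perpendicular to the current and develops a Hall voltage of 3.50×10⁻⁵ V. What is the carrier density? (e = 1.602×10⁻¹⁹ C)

From V_H = IB/(n e t), n = IB/(V_H e t).
n = (5.87)(1.41)/((3.50×10⁻⁵)(1.602×10⁻¹⁹)(3.94×10⁻⁴)) ≈ 3.75×10²⁷ m⁻³.

n ≈ 3.75×10²⁷ m⁻³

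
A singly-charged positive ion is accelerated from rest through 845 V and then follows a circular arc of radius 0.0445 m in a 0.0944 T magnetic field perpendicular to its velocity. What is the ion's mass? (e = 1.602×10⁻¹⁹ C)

Combine |q|V = ½mv² and r = mv/(|q|B): eliminate v to get m = qB²r²/(2V).
m = (1.602×10⁻¹⁹)(0.0944)²(0.0445)²/(2·845) ≈ 1.67×10⁻²⁷ kg.

m ≈ 1.67×10⁻²⁷ kg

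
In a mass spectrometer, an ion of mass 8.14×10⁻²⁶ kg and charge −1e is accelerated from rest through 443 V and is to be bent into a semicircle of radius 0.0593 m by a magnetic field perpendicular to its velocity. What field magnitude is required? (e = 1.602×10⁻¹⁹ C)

B ≈ 0.358 T

v = √(2|q|V/m) = √(2·1.602×10⁻¹⁹·443/8.14×10⁻²⁶) ≈ 4.176×10⁴ m/s.
B = mv/(|q|r) = (8.14×10⁻²⁶)(4.176×10⁴)/((1.602×10⁻¹⁹)(0.0593)) ≈ 0.358 T.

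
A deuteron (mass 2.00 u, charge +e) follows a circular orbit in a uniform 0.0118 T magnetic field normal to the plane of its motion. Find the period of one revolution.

T ≈ 1.10×10⁻⁵ s

The cyclotron period depends only on m, q, B: T = 2πm/(|q|B).
T = 2π(3.322×10⁻²⁷)/((1.602×10⁻¹⁹)(0.0118)) ≈ 1.10×10⁻⁵ s.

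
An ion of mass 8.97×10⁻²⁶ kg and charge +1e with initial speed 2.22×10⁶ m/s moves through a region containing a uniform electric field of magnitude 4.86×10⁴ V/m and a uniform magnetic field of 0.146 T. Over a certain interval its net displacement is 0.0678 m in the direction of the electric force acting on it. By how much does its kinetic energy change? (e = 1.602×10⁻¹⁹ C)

ΔKE ≈ 5.28×10⁻¹⁶ J

The magnetic force is always ⟂ v and does no work; only the electric force changes KE.
ΔKE = F_E · d = |q|E d = (1.602×10⁻¹⁹)(4.86×10⁴)(0.0678) ≈ 5.28×10⁻¹⁶ J.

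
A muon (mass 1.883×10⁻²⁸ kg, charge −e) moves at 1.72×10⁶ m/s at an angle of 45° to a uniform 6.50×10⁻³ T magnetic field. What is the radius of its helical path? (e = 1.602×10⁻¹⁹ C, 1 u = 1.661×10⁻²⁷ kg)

r ≈ 0.220 m

v⊥ = v sinθ = 1.72×10⁶·sin45° ≈ 1.216×10⁶ m/s.
r = m v⊥/(|q|B) = (1.883×10⁻²⁸)(1.216×10⁶)/((1.602×10⁻¹⁹)(6.50×10⁻³)) ≈ 0.220 m.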